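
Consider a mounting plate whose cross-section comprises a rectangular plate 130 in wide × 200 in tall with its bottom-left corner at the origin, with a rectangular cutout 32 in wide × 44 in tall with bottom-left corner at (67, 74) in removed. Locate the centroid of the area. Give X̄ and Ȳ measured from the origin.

X̄ = 63.97 in, Ȳ = 100.23 in

plate: A = 130 × 200 = 26000.00, centroid at (65.00, 100.00).
hole: A = −(32 × 44) = -1408.00, centroid at (83.00, 96.00).
ΣA = 24592.00 in²
ΣAX̄ = (26000.00)(65.00) + (-1408.00)(83.00) = 1573136.00 in³
ΣAȲ = (26000.00)(100.00) + (-1408.00)(96.00) = 2464832.00 in³
X̄ = 1573136.00 / 24592.00 = 63.97 in
Ȳ = 2464832.00 / 24592.00 = 100.23 in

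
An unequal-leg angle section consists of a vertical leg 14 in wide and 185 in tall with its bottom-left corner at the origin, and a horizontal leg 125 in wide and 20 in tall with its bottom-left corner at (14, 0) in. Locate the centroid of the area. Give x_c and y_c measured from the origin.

x_c = 41.14 in, y_c = 51.98 in

Part | A | x̄ᵢ | ȳᵢ | A·x̄ᵢ | A·ȳᵢ
vertical leg | 2590.00 | 7.00 | 92.50 | 18130.00 | 239575.00
horizontal leg | 2500.00 | 76.50 | 10.00 | 191250.00 | 25000.00
Σ | 5090.00 |  |  | 209380.00 | 264575.00
x_c = 209380.00 / 5090.00 = 41.14 in
y_c = 264575.00 / 5090.00 = 51.98 in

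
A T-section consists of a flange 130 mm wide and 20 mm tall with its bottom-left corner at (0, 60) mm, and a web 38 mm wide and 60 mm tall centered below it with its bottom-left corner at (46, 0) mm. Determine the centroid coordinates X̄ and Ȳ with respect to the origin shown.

Part | A | x̄ᵢ | ȳᵢ | A·x̄ᵢ | A·ȳᵢ
web | 2280.00 | 65.00 | 30.00 | 148200.00 | 68400.00
flange | 2600.00 | 65.00 | 70.00 | 169000.00 | 182000.00
Σ | 4880.00 |  |  | 317200.00 | 250400.00
X̄ = 317200.00 / 4880.00 = 65.00 mm
Ȳ = 250400.00 / 4880.00 = 51.31 mm

X̄ = 65.00 mm, Ȳ = 51.31 mm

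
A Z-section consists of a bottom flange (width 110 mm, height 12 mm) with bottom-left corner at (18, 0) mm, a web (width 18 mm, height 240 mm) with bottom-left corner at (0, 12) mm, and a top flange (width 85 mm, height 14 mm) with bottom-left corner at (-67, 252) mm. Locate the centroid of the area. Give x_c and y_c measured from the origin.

x_c = 15.53 mm, y_c = 129.78 mm

bottom flange: A = 110 × 12 = 1320.00, centroid at (73.00, 6.00).
web: A = 18 × 240 = 4320.00, centroid at (9.00, 132.00).
top flange: A = 85 × 14 = 1190.00, centroid at (-24.50, 259.00).
ΣA = 6830.00 mm²
ΣAx_c = (1320.00)(73.00) + (4320.00)(9.00) + (1190.00)(-24.50) = 106085.00 mm³
ΣAy_c = (1320.00)(6.00) + (4320.00)(132.00) + (1190.00)(259.00) = 886370.00 mm³
x_c = 106085.00 / 6830.00 = 15.53 mm
y_c = 886370.00 / 6830.00 = 129.78 mm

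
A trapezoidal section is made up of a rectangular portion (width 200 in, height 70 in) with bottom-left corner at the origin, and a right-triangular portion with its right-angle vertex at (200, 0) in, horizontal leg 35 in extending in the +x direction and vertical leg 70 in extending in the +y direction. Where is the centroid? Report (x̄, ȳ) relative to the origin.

x̄ = 108.98 in, ȳ = 34.06 in

Part | A | x̄ᵢ | ȳᵢ | A·x̄ᵢ | A·ȳᵢ
rectangular portion | 14000.00 | 100.00 | 35.00 | 1400000.00 | 490000.00
triangular portion | 1225.00 | 211.67 | 23.33 | 259291.67 | 28583.33
Σ | 15225.00 |  |  | 1659291.67 | 518583.33
x̄ = 1659291.67 / 15225.00 = 108.98 in
ȳ = 518583.33 / 15225.00 = 34.06 in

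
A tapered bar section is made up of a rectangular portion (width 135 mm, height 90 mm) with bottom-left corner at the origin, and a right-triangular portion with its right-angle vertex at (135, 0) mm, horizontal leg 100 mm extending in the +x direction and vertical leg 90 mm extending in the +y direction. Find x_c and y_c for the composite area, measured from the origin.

rectangular portion: A = 135 × 90 = 12150.00, centroid at (67.50, 45.00).
triangular portion: A = ½·100·90 = 4500.00, centroid at (168.33, 30.00).
ΣA = 16650.00 mm²
ΣAx_c = (12150.00)(67.50) + (4500.00)(168.33) = 1577625.00 mm³
ΣAy_c = (12150.00)(45.00) + (4500.00)(30.00) = 681750.00 mm³
x_c = 1577625.00 / 16650.00 = 94.75 mm
y_c = 681750.00 / 16650.00 = 40.95 mm

x_c = 94.75 mm, y_c = 40.95 mm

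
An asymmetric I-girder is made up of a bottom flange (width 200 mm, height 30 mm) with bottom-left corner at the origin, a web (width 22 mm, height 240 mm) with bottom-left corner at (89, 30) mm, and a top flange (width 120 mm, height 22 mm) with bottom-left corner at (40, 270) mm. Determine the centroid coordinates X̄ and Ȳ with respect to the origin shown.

X̄ = 100.00 mm, Ȳ = 116.66 mm

bottom flange: A = 200 × 30 = 6000.00, centroid at (100.00, 15.00).
web: A = 22 × 240 = 5280.00, centroid at (100.00, 150.00).
top flange: A = 120 × 22 = 2640.00, centroid at (100.00, 281.00).
ΣA = 13920.00 mm², ΣAX̄ = 1392000.00 mm³, ΣAȲ = 1623840.00 mm³.
X̄ = 1392000.00/13920.00 = 100.00 mm; Ȳ = 1623840.00/13920.00 = 116.66 mm.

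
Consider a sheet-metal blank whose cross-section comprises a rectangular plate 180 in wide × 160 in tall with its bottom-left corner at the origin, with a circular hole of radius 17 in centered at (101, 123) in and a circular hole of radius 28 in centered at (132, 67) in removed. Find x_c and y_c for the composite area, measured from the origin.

plate: A = 180 × 160 = 28800.00, centroid at (90.00, 80.00).
hole 1: A = −π·17² = -907.92, centroid at (101.00, 123.00).
hole 2: A = −π·28² = -2463.01, centroid at (132.00, 67.00).
ΣA = 25429.07 in²
ΣAx_c = (28800.00)(90.00) + (-907.92)(101.00) + (-2463.01)(132.00) = 2175182.91 in³
ΣAy_c = (28800.00)(80.00) + (-907.92)(123.00) + (-2463.01)(67.00) = 2027304.23 in³
x_c = 2175182.91 / 25429.07 = 85.54 in
y_c = 2027304.23 / 25429.07 = 79.72 in

x_c = 85.54 in, y_c = 79.72 in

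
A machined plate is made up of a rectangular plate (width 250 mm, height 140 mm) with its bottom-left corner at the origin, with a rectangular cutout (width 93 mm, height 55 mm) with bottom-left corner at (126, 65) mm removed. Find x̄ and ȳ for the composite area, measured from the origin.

x̄ = 116.87 mm, ȳ = 66.15 mm

Part | A | x̄ᵢ | ȳᵢ | A·x̄ᵢ | A·ȳᵢ
plate | 35000.00 | 125.00 | 70.00 | 4375000.00 | 2450000.00
hole | -5115.00 | 172.50 | 92.50 | -882337.50 | -473137.50
Σ | 29885.00 |  |  | 3492662.50 | 1976862.50
x̄ = 3492662.50 / 29885.00 = 116.87 mm
ȳ = 1976862.50 / 29885.00 = 66.15 mm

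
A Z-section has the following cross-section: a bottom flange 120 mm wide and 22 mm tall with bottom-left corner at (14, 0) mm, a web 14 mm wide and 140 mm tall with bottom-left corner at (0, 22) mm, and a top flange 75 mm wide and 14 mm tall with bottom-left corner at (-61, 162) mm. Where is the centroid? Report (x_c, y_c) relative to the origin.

x_c = 32.64 mm, y_c = 68.46 mm

Part | A | x̄ᵢ | ȳᵢ | A·x̄ᵢ | A·ȳᵢ
bottom flange | 2640.00 | 74.00 | 11.00 | 195360.00 | 29040.00
web | 1960.00 | 7.00 | 92.00 | 13720.00 | 180320.00
top flange | 1050.00 | -23.50 | 169.00 | -24675.00 | 177450.00
Σ | 5650.00 |  |  | 184405.00 | 386810.00
x_c = 184405.00 / 5650.00 = 32.64 mm
y_c = 386810.00 / 5650.00 = 68.46 mm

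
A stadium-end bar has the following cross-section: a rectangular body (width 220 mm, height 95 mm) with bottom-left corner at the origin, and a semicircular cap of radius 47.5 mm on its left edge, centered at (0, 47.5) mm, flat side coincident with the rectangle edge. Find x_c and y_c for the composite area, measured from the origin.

x_c = 91.13 mm, y_c = 47.50 mm

Part | A | x̄ᵢ | ȳᵢ | A·x̄ᵢ | A·ȳᵢ
rectangular body | 20900.00 | 110.00 | 47.50 | 2299000.00 | 992750.00
semicircular end | 3544.11 | -20.16 | 47.50 | -71447.92 | 168345.19
Σ | 24444.11 |  |  | 2227552.08 | 1161095.19
x_c = 2227552.08 / 24444.11 = 91.13 mm
y_c = 1161095.19 / 24444.11 = 47.50 mm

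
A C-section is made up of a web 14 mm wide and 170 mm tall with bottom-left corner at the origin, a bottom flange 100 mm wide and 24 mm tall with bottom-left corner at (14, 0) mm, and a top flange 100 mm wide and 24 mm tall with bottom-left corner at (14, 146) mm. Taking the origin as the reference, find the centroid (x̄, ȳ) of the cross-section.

x̄ = 45.11 mm, ȳ = 85.00 mm

web: A = 14 × 170 = 2380.00, centroid at (7.00, 85.00).
bottom flange: A = 100 × 24 = 2400.00, centroid at (64.00, 12.00).
top flange: A = 100 × 24 = 2400.00, centroid at (64.00, 158.00).
ΣA = 7180.00 mm², ΣAx̄ = 323860.00 mm³, ΣAȳ = 610300.00 mm³.
x̄ = 323860.00/7180.00 = 45.11 mm; ȳ = 610300.00/7180.00 = 85.00 mm.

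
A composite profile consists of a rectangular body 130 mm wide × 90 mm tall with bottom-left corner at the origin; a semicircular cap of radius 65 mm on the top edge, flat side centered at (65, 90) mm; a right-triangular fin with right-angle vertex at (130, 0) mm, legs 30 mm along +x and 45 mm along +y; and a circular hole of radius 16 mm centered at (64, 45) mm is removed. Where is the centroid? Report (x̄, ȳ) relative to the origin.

rectangular body: A = 130 × 90 = 11700.00, centroid at (65.00, 45.00).
semicircular top: A = ½π·65² = 6636.61, centroid at (65.00, 117.59).
triangular fin: A = ½·30·45 = 675.00, centroid at (140.00, 15.00).
hole: A = −π·16² = -804.25, centroid at (64.00, 45.00).
ΣA = 18207.37 mm², ΣAx̄ = 1234908.09 mm³, ΣAȳ = 1280812.49 mm³.
x̄ = 1234908.09/18207.37 = 67.82 mm; ȳ = 1280812.49/18207.37 = 70.35 mm.

x̄ = 67.82 mm, ȳ = 70.35 mm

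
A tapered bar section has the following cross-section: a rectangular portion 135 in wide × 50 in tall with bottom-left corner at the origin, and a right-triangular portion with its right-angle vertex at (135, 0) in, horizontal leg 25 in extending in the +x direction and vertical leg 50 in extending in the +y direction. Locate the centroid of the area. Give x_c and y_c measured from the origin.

rectangular portion: A = 135 × 50 = 6750.00, centroid at (67.50, 25.00).
triangular portion: A = ½·25·50 = 625.00, centroid at (143.33, 16.67).
ΣA = 7375.00 in²
ΣAx_c = (6750.00)(67.50) + (625.00)(143.33) = 545208.33 in³
ΣAy_c = (6750.00)(25.00) + (625.00)(16.67) = 179166.67 in³
x_c = 545208.33 / 7375.00 = 73.93 in
y_c = 179166.67 / 7375.00 = 24.29 in

x_c = 73.93 in, y_c = 24.29 in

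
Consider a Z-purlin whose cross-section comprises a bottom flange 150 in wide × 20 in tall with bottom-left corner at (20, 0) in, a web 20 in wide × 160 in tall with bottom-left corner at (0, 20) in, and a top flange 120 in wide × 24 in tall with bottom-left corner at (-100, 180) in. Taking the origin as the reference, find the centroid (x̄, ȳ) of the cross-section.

bottom flange: A = 150 × 20 = 3000.00, centroid at (95.00, 10.00).
web: A = 20 × 160 = 3200.00, centroid at (10.00, 100.00).
top flange: A = 120 × 24 = 2880.00, centroid at (-40.00, 192.00).
ΣA = 9080.00 in², ΣAx̄ = 201800.00 in³, ΣAȳ = 902960.00 in³.
x̄ = 201800.00/9080.00 = 22.22 in; ȳ = 902960.00/9080.00 = 99.44 in.

x̄ = 22.22 in, ȳ = 99.44 in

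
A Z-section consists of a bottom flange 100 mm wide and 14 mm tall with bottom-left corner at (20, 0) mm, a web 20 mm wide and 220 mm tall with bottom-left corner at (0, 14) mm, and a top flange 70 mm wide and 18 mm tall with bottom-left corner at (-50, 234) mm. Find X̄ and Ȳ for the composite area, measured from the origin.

X̄ = 17.44 mm, Ȳ = 122.04 mm

bottom flange: A = 100 × 14 = 1400.00, centroid at (70.00, 7.00).
web: A = 20 × 220 = 4400.00, centroid at (10.00, 124.00).
top flange: A = 70 × 18 = 1260.00, centroid at (-15.00, 243.00).
ΣA = 7060.00 mm², ΣAX̄ = 123100.00 mm³, ΣAȲ = 861580.00 mm³.
X̄ = 123100.00/7060.00 = 17.44 mm; Ȳ = 861580.00/7060.00 = 122.04 mm.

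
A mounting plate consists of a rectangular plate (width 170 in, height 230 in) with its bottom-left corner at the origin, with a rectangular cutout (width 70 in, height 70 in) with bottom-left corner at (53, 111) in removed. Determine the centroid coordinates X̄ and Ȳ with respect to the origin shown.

X̄ = 84.57 in, Ȳ = 110.56 in

plate: A = 170 × 230 = 39100.00, centroid at (85.00, 115.00).
hole: A = −(70 × 70) = -4900.00, centroid at (88.00, 146.00).
ΣA = 34200.00 in²
ΣAX̄ = (39100.00)(85.00) + (-4900.00)(88.00) = 2892300.00 in³
ΣAȲ = (39100.00)(115.00) + (-4900.00)(146.00) = 3781100.00 in³
X̄ = 2892300.00 / 34200.00 = 84.57 in
Ȳ = 3781100.00 / 34200.00 = 110.56 in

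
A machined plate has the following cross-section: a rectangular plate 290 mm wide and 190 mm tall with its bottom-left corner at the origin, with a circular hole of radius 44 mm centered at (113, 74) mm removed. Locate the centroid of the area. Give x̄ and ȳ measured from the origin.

x̄ = 148.97 mm, ȳ = 97.61 mm

plate: A = 290 × 190 = 55100.00, centroid at (145.00, 95.00).
hole: A = −π·44² = -6082.12, centroid at (113.00, 74.00).
ΣA = 49017.88 mm²
ΣAx̄ = (55100.00)(145.00) + (-6082.12)(113.00) = 7302220.06 mm³
ΣAȳ = (55100.00)(95.00) + (-6082.12)(74.00) = 4784422.87 mm³
x̄ = 7302220.06 / 49017.88 = 148.97 mm
ȳ = 4784422.87 / 49017.88 = 97.61 mm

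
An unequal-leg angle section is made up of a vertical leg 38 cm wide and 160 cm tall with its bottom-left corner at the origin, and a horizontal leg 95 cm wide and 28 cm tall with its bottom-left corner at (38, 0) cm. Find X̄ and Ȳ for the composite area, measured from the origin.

X̄ = 39.24 cm, Ȳ = 59.91 cm

vertical leg: A = 38 × 160 = 6080.00, centroid at (19.00, 80.00).
horizontal leg: A = 95 × 28 = 2660.00, centroid at (85.50, 14.00).
ΣA = 8740.00 cm², ΣAX̄ = 342950.00 cm³, ΣAȲ = 523640.00 cm³.
X̄ = 342950.00/8740.00 = 39.24 cm; Ȳ = 523640.00/8740.00 = 59.91 cm.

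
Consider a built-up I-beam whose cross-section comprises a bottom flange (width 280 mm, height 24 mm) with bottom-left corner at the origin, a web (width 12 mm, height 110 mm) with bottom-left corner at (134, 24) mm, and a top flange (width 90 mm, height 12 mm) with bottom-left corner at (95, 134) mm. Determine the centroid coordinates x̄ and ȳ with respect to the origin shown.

bottom flange: A = 280 × 24 = 6720.00, centroid at (140.00, 12.00).
web: A = 12 × 110 = 1320.00, centroid at (140.00, 79.00).
top flange: A = 90 × 12 = 1080.00, centroid at (140.00, 140.00).
ΣA = 9120.00 mm², ΣAx̄ = 1276800.00 mm³, ΣAȳ = 336120.00 mm³.
x̄ = 1276800.00/9120.00 = 140.00 mm; ȳ = 336120.00/9120.00 = 36.86 mm.

x̄ = 140.00 mm, ȳ = 36.86 mm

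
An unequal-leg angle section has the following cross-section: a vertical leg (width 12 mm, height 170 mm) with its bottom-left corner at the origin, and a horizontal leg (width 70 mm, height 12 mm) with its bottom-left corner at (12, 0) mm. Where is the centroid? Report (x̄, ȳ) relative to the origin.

vertical leg: A = 12 × 170 = 2040.00, centroid at (6.00, 85.00).
horizontal leg: A = 70 × 12 = 840.00, centroid at (47.00, 6.00).
ΣA = 2880.00 mm²
ΣAx̄ = (2040.00)(6.00) + (840.00)(47.00) = 51720.00 mm³
ΣAȳ = (2040.00)(85.00) + (840.00)(6.00) = 178440.00 mm³
x̄ = 51720.00 / 2880.00 = 17.96 mm
ȳ = 178440.00 / 2880.00 = 61.96 mm

x̄ = 17.96 mm, ȳ = 61.96 mm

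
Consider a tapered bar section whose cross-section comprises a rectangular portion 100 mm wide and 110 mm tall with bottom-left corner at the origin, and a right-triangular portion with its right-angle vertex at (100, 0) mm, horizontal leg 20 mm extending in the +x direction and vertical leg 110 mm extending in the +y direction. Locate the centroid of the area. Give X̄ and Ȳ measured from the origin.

rectangular portion: A = 100 × 110 = 11000.00, centroid at (50.00, 55.00).
triangular portion: A = ½·20·110 = 1100.00, centroid at (106.67, 36.67).
ΣA = 12100.00 mm², ΣAX̄ = 667333.33 mm³, ΣAȲ = 645333.33 mm³.
X̄ = 667333.33/12100.00 = 55.15 mm; Ȳ = 645333.33/12100.00 = 53.33 mm.

X̄ = 55.15 mm, Ȳ = 53.33 mm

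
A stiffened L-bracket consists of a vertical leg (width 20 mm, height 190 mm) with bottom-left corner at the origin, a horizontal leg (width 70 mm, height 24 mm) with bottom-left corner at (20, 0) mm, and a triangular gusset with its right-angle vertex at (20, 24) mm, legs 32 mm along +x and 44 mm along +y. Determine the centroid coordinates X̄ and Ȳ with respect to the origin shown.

X̄ = 24.58 mm, Ȳ = 66.04 mm

Part | A | x̄ᵢ | ȳᵢ | A·x̄ᵢ | A·ȳᵢ
vertical leg | 3800.00 | 10.00 | 95.00 | 38000.00 | 361000.00
horizontal leg | 1680.00 | 55.00 | 12.00 | 92400.00 | 20160.00
gusset | 704.00 | 30.67 | 38.67 | 21589.33 | 27221.33
Σ | 6184.00 |  |  | 151989.33 | 408381.33
X̄ = 151989.33 / 6184.00 = 24.58 mm
Ȳ = 408381.33 / 6184.00 = 66.04 mm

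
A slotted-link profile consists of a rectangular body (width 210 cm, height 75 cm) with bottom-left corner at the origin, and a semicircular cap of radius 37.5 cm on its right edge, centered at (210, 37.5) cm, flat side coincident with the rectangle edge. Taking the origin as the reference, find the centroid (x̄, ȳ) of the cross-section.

x̄ = 119.87 cm, ȳ = 37.50 cm

Part | A | x̄ᵢ | ȳᵢ | A·x̄ᵢ | A·ȳᵢ
rectangular body | 15750.00 | 105.00 | 37.50 | 1653750.00 | 590625.00
semicircular end | 2208.93 | 225.92 | 37.50 | 499032.04 | 82834.96
Σ | 17958.93 |  |  | 2152782.04 | 673459.96
x̄ = 2152782.04 / 17958.93 = 119.87 cm
ȳ = 673459.96 / 17958.93 = 37.50 cm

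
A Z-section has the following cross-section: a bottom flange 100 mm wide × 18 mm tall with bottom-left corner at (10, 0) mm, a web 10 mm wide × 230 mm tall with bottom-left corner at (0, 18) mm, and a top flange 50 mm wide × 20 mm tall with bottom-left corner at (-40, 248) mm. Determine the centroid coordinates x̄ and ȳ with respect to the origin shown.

x̄ = 20.49 mm, ȳ = 113.75 mm

Part | A | x̄ᵢ | ȳᵢ | A·x̄ᵢ | A·ȳᵢ
bottom flange | 1800.00 | 60.00 | 9.00 | 108000.00 | 16200.00
web | 2300.00 | 5.00 | 133.00 | 11500.00 | 305900.00
top flange | 1000.00 | -15.00 | 258.00 | -15000.00 | 258000.00
Σ | 5100.00 |  |  | 104500.00 | 580100.00
x̄ = 104500.00 / 5100.00 = 20.49 mm
ȳ = 580100.00 / 5100.00 = 113.75 mm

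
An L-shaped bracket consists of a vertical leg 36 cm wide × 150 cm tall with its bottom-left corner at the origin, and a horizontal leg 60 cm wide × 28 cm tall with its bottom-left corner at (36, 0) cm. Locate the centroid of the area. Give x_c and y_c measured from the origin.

vertical leg: A = 36 × 150 = 5400.00, centroid at (18.00, 75.00).
horizontal leg: A = 60 × 28 = 1680.00, centroid at (66.00, 14.00).
ΣA = 7080.00 cm², ΣAx_c = 208080.00 cm³, ΣAy_c = 428520.00 cm³.
x_c = 208080.00/7080.00 = 29.39 cm; y_c = 428520.00/7080.00 = 60.53 cm.

x_c = 29.39 cm, y_c = 60.53 cm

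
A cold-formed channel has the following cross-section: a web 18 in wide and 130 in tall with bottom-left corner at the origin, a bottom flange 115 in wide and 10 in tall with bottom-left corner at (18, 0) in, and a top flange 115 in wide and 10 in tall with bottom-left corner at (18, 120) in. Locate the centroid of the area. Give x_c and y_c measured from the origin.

x_c = 41.96 in, y_c = 65.00 in

web: A = 18 × 130 = 2340.00, centroid at (9.00, 65.00).
bottom flange: A = 115 × 10 = 1150.00, centroid at (75.50, 5.00).
top flange: A = 115 × 10 = 1150.00, centroid at (75.50, 125.00).
ΣA = 4640.00 in²
ΣAx_c = (2340.00)(9.00) + (1150.00)(75.50) + (1150.00)(75.50) = 194710.00 in³
ΣAy_c = (2340.00)(65.00) + (1150.00)(5.00) + (1150.00)(125.00) = 301600.00 in³
x_c = 194710.00 / 4640.00 = 41.96 in
y_c = 301600.00 / 4640.00 = 65.00 in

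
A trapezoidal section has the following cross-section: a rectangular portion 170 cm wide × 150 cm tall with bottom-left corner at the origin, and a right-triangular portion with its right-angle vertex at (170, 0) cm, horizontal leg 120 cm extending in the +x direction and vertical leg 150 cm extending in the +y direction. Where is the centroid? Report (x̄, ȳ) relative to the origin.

x̄ = 117.61 cm, ȳ = 68.48 cm

Part | A | x̄ᵢ | ȳᵢ | A·x̄ᵢ | A·ȳᵢ
rectangular portion | 25500.00 | 85.00 | 75.00 | 2167500.00 | 1912500.00
triangular portion | 9000.00 | 210.00 | 50.00 | 1890000.00 | 450000.00
Σ | 34500.00 |  |  | 4057500.00 | 2362500.00
x̄ = 4057500.00 / 34500.00 = 117.61 cm
ȳ = 2362500.00 / 34500.00 = 68.48 cm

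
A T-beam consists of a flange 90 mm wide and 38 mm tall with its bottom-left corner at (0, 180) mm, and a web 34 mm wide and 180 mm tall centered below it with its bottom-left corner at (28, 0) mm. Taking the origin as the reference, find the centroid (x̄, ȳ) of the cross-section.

x̄ = 45.00 mm, ȳ = 129.08 mm

Part | A | x̄ᵢ | ȳᵢ | A·x̄ᵢ | A·ȳᵢ
web | 6120.00 | 45.00 | 90.00 | 275400.00 | 550800.00
flange | 3420.00 | 45.00 | 199.00 | 153900.00 | 680580.00
Σ | 9540.00 |  |  | 429300.00 | 1231380.00
x̄ = 429300.00 / 9540.00 = 45.00 mm
ȳ = 1231380.00 / 9540.00 = 129.08 mm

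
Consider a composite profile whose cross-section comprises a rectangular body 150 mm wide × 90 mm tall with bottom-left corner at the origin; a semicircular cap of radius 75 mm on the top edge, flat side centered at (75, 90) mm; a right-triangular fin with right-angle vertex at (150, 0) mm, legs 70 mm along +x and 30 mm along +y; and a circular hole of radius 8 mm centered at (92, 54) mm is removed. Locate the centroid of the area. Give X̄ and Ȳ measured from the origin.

X̄ = 79.31 mm, Ȳ = 72.62 mm

rectangular body: A = 150 × 90 = 13500.00, centroid at (75.00, 45.00).
semicircular top: A = ½π·75² = 8835.73, centroid at (75.00, 121.83).
triangular fin: A = ½·70·30 = 1050.00, centroid at (173.33, 10.00).
hole: A = −π·8² = -201.06, centroid at (92.00, 54.00).
ΣA = 23184.67 mm², ΣAX̄ = 1838682.00 mm³, ΣAȲ = 1683608.30 mm³.
X̄ = 1838682.00/23184.67 = 79.31 mm; Ȳ = 1683608.30/23184.67 = 72.62 mm.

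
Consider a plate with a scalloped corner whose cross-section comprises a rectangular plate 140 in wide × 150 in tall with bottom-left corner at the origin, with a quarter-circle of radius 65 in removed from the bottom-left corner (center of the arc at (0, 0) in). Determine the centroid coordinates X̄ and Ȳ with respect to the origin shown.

Part | A | x̄ᵢ | ȳᵢ | A·x̄ᵢ | A·ȳᵢ
plate | 21000.00 | 70.00 | 75.00 | 1470000.00 | 1575000.00
removed quarter-circle | -3318.31 | 27.59 | 27.59 | -91541.67 | -91541.67
Σ | 17681.69 |  |  | 1378458.33 | 1483458.33
X̄ = 1378458.33 / 17681.69 = 77.96 in
Ȳ = 1483458.33 / 17681.69 = 83.90 in

X̄ = 77.96 in, Ȳ = 83.90 in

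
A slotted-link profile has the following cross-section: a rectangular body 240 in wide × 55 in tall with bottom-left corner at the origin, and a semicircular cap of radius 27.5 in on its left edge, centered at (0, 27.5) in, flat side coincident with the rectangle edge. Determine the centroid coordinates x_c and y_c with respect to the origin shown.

x_c = 109.13 in, y_c = 27.50 in

rectangular body: A = 240 × 55 = 13200.00, centroid at (120.00, 27.50).
semicircular end: A = ½π·27.5² = 1187.91, centroid at (-11.67, 27.50).
ΣA = 14387.91 in²
ΣAx_c = (13200.00)(120.00) + (1187.91)(-11.67) = 1570135.42 in³
ΣAy_c = (13200.00)(27.50) + (1187.91)(27.50) = 395667.65 in³
x_c = 1570135.42 / 14387.91 = 109.13 in
y_c = 395667.65 / 14387.91 = 27.50 in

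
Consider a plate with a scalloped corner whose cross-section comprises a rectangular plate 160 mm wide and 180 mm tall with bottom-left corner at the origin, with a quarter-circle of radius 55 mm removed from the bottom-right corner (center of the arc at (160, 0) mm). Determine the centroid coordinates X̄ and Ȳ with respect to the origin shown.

Part | A | x̄ᵢ | ȳᵢ | A·x̄ᵢ | A·ȳᵢ
plate | 28800.00 | 80.00 | 90.00 | 2304000.00 | 2592000.00
removed quarter-circle | -2375.83 | 136.66 | 23.34 | -324674.38 | -55458.33
Σ | 26424.17 |  |  | 1979325.62 | 2536541.67
X̄ = 1979325.62 / 26424.17 = 74.91 mm
Ȳ = 2536541.67 / 26424.17 = 95.99 mm

X̄ = 74.91 mm, Ȳ = 95.99 mm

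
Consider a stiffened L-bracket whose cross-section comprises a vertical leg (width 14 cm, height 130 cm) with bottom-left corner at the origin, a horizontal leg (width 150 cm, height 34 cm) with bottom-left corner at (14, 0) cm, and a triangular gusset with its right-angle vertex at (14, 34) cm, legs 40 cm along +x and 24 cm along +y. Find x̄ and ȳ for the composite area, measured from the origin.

x̄ = 64.83 cm, ȳ = 30.43 cm

Part | A | x̄ᵢ | ȳᵢ | A·x̄ᵢ | A·ȳᵢ
vertical leg | 1820.00 | 7.00 | 65.00 | 12740.00 | 118300.00
horizontal leg | 5100.00 | 89.00 | 17.00 | 453900.00 | 86700.00
gusset | 480.00 | 27.33 | 42.00 | 13120.00 | 20160.00
Σ | 7400.00 |  |  | 479760.00 | 225160.00
x̄ = 479760.00 / 7400.00 = 64.83 cm
ȳ = 225160.00 / 7400.00 = 30.43 cm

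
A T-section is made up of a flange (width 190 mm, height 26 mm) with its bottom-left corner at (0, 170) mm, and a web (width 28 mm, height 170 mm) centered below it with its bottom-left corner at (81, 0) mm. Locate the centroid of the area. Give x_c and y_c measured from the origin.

web: A = 28 × 170 = 4760.00, centroid at (95.00, 85.00).
flange: A = 190 × 26 = 4940.00, centroid at (95.00, 183.00).
ΣA = 9700.00 mm²
ΣAx_c = (4760.00)(95.00) + (4940.00)(95.00) = 921500.00 mm³
ΣAy_c = (4760.00)(85.00) + (4940.00)(183.00) = 1308620.00 mm³
x_c = 921500.00 / 9700.00 = 95.00 mm
y_c = 1308620.00 / 9700.00 = 134.91 mm

x_c = 95.00 mm, y_c = 134.91 mm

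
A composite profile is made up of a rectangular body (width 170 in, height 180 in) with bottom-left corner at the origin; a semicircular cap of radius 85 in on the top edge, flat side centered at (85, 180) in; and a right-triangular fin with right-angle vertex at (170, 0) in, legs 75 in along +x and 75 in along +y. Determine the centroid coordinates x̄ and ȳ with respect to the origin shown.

x̄ = 91.91 in, ȳ = 117.88 in

Part | A | x̄ᵢ | ȳᵢ | A·x̄ᵢ | A·ȳᵢ
rectangular body | 30600.00 | 85.00 | 90.00 | 2601000.00 | 2754000.00
semicircular top | 11349.00 | 85.00 | 216.08 | 964665.29 | 2452237.29
triangular fin | 2812.50 | 195.00 | 25.00 | 548437.50 | 70312.50
Σ | 44761.50 |  |  | 4114102.79 | 5276549.79
x̄ = 4114102.79 / 44761.50 = 91.91 in
ȳ = 5276549.79 / 44761.50 = 117.88 in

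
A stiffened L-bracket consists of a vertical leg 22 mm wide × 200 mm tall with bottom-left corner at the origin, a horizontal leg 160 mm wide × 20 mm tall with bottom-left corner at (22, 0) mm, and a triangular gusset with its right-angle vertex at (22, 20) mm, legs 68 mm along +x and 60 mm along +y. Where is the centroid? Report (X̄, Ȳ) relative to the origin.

vertical leg: A = 22 × 200 = 4400.00, centroid at (11.00, 100.00).
horizontal leg: A = 160 × 20 = 3200.00, centroid at (102.00, 10.00).
gusset: A = ½·68·60 = 2040.00, centroid at (44.67, 40.00).
ΣA = 9640.00 mm²
ΣAX̄ = (4400.00)(11.00) + (3200.00)(102.00) + (2040.00)(44.67) = 465920.00 mm³
ΣAȲ = (4400.00)(100.00) + (3200.00)(10.00) + (2040.00)(40.00) = 553600.00 mm³
X̄ = 465920.00 / 9640.00 = 48.33 mm
Ȳ = 553600.00 / 9640.00 = 57.43 mm

X̄ = 48.33 mm, Ȳ = 57.43 mm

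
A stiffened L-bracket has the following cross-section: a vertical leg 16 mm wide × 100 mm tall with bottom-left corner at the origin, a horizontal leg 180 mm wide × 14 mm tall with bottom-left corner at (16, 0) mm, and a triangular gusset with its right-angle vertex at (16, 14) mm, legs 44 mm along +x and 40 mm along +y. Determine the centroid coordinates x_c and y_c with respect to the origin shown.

vertical leg: A = 16 × 100 = 1600.00, centroid at (8.00, 50.00).
horizontal leg: A = 180 × 14 = 2520.00, centroid at (106.00, 7.00).
gusset: A = ½·44·40 = 880.00, centroid at (30.67, 27.33).
ΣA = 5000.00 mm²
ΣAx_c = (1600.00)(8.00) + (2520.00)(106.00) + (880.00)(30.67) = 306906.67 mm³
ΣAy_c = (1600.00)(50.00) + (2520.00)(7.00) + (880.00)(27.33) = 121693.33 mm³
x_c = 306906.67 / 5000.00 = 61.38 mm
y_c = 121693.33 / 5000.00 = 24.34 mm

x_c = 61.38 mm, y_c = 24.34 mm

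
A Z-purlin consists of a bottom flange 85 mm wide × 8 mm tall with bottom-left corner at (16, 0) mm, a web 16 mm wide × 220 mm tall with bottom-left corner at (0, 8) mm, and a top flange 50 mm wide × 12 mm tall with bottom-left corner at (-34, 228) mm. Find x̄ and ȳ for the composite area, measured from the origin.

x̄ = 13.03 mm, ȳ = 116.35 mm

bottom flange: A = 85 × 8 = 680.00, centroid at (58.50, 4.00).
web: A = 16 × 220 = 3520.00, centroid at (8.00, 118.00).
top flange: A = 50 × 12 = 600.00, centroid at (-9.00, 234.00).
ΣA = 4800.00 mm², ΣAx̄ = 62540.00 mm³, ΣAȳ = 558480.00 mm³.
x̄ = 62540.00/4800.00 = 13.03 mm; ȳ = 558480.00/4800.00 = 116.35 mm.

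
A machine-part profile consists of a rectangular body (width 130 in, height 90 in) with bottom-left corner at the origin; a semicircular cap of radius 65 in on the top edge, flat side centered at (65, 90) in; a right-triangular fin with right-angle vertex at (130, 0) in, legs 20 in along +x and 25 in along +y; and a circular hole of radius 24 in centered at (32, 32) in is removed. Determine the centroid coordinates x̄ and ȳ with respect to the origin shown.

x̄ = 69.63 in, ȳ = 74.57 in

Part | A | x̄ᵢ | ȳᵢ | A·x̄ᵢ | A·ȳᵢ
rectangular body | 11700.00 | 65.00 | 45.00 | 760500.00 | 526500.00
semicircular top | 6636.61 | 65.00 | 117.59 | 431379.94 | 780378.64
triangular fin | 250.00 | 136.67 | 8.33 | 34166.67 | 2083.33
hole | -1809.56 | 32.00 | 32.00 | -57905.84 | -57905.84
Σ | 16777.06 |  |  | 1168140.77 | 1251056.13
x̄ = 1168140.77 / 16777.06 = 69.63 in
ȳ = 1251056.13 / 16777.06 = 74.57 in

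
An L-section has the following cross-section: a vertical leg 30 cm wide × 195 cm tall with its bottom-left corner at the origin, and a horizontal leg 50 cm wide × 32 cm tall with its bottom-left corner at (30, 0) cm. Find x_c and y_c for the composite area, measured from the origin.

x_c = 23.59 cm, y_c = 80.00 cm

vertical leg: A = 30 × 195 = 5850.00, centroid at (15.00, 97.50).
horizontal leg: A = 50 × 32 = 1600.00, centroid at (55.00, 16.00).
ΣA = 7450.00 cm², ΣAx_c = 175750.00 cm³, ΣAy_c = 595975.00 cm³.
x_c = 175750.00/7450.00 = 23.59 cm; y_c = 595975.00/7450.00 = 80.00 cm.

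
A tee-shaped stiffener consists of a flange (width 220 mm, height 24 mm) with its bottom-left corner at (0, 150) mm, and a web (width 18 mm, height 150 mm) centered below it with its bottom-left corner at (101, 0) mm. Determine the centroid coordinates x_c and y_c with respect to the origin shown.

x_c = 110.00 mm, y_c = 132.56 mm

Part | A | x̄ᵢ | ȳᵢ | A·x̄ᵢ | A·ȳᵢ
web | 2700.00 | 110.00 | 75.00 | 297000.00 | 202500.00
flange | 5280.00 | 110.00 | 162.00 | 580800.00 | 855360.00
Σ | 7980.00 |  |  | 877800.00 | 1057860.00
x_c = 877800.00 / 7980.00 = 110.00 mm
y_c = 1057860.00 / 7980.00 = 132.56 mm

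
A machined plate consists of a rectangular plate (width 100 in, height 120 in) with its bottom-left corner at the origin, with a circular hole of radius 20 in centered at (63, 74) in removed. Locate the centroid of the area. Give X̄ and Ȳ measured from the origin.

X̄ = 48.48 in, Ȳ = 58.36 in

Part | A | x̄ᵢ | ȳᵢ | A·x̄ᵢ | A·ȳᵢ
plate | 12000.00 | 50.00 | 60.00 | 600000.00 | 720000.00
hole | -1256.64 | 63.00 | 74.00 | -79168.13 | -92991.14
Σ | 10743.36 |  |  | 520831.87 | 627008.86
X̄ = 520831.87 / 10743.36 = 48.48 in
Ȳ = 627008.86 / 10743.36 = 58.36 in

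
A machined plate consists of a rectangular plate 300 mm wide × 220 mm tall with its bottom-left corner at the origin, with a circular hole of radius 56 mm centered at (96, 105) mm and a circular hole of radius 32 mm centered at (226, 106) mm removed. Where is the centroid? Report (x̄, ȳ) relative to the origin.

plate: A = 300 × 220 = 66000.00, centroid at (150.00, 110.00).
hole 1: A = −π·56² = -9852.03, centroid at (96.00, 105.00).
hole 2: A = −π·32² = -3216.99, centroid at (226.00, 106.00).
ΣA = 52930.97 mm², ΣAx̄ = 8227164.74 mm³, ΣAȳ = 5884535.34 mm³.
x̄ = 8227164.74/52930.97 = 155.43 mm; ȳ = 5884535.34/52930.97 = 111.17 mm.

x̄ = 155.43 mm, ȳ = 111.17 mm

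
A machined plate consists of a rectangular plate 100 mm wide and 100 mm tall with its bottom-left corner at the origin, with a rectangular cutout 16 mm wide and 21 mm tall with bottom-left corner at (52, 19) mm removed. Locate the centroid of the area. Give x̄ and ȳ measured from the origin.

plate: A = 100 × 100 = 10000.00, centroid at (50.00, 50.00).
hole: A = −(16 × 21) = -336.00, centroid at (60.00, 29.50).
ΣA = 9664.00 mm², ΣAx̄ = 479840.00 mm³, ΣAȳ = 490088.00 mm³.
x̄ = 479840.00/9664.00 = 49.65 mm; ȳ = 490088.00/9664.00 = 50.71 mm.

x̄ = 49.65 mm, ȳ = 50.71 mm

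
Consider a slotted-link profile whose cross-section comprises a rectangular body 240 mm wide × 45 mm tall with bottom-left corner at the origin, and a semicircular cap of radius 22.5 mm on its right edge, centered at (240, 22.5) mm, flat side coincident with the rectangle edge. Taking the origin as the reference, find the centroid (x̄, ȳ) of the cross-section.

x̄ = 128.88 mm, ȳ = 22.50 mm

rectangular body: A = 240 × 45 = 10800.00, centroid at (120.00, 22.50).
semicircular end: A = ½π·22.5² = 795.22, centroid at (249.55, 22.50).
ΣA = 11595.22 mm², ΣAx̄ = 1494445.50 mm³, ΣAȳ = 260892.35 mm³.
x̄ = 1494445.50/11595.22 = 128.88 mm; ȳ = 260892.35/11595.22 = 22.50 mm.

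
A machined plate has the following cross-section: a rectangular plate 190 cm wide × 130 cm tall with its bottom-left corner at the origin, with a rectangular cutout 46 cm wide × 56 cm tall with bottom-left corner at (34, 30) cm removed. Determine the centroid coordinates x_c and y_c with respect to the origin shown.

x_c = 99.42 cm, y_c = 65.82 cm

plate: A = 190 × 130 = 24700.00, centroid at (95.00, 65.00).
hole: A = −(46 × 56) = -2576.00, centroid at (57.00, 58.00).
ΣA = 22124.00 cm²
ΣAx_c = (24700.00)(95.00) + (-2576.00)(57.00) = 2199668.00 cm³
ΣAy_c = (24700.00)(65.00) + (-2576.00)(58.00) = 1456092.00 cm³
x_c = 2199668.00 / 22124.00 = 99.42 cm
y_c = 1456092.00 / 22124.00 = 65.82 cm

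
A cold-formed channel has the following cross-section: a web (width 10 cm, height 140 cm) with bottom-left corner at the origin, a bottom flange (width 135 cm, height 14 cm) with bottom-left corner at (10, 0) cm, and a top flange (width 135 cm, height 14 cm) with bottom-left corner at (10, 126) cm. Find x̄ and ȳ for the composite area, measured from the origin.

x̄ = 57.91 cm, ȳ = 70.00 cm

web: A = 10 × 140 = 1400.00, centroid at (5.00, 70.00).
bottom flange: A = 135 × 14 = 1890.00, centroid at (77.50, 7.00).
top flange: A = 135 × 14 = 1890.00, centroid at (77.50, 133.00).
ΣA = 5180.00 cm²
ΣAx̄ = (1400.00)(5.00) + (1890.00)(77.50) + (1890.00)(77.50) = 299950.00 cm³
ΣAȳ = (1400.00)(70.00) + (1890.00)(7.00) + (1890.00)(133.00) = 362600.00 cm³
x̄ = 299950.00 / 5180.00 = 57.91 cm
ȳ = 362600.00 / 5180.00 = 70.00 cm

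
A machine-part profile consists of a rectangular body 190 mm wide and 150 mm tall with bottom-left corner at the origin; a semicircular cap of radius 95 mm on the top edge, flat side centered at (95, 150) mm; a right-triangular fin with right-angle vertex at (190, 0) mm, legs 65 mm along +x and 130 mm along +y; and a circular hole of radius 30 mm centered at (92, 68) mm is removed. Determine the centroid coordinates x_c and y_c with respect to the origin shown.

x_c = 106.38 mm, y_c = 109.51 mm

Part | A | x̄ᵢ | ȳᵢ | A·x̄ᵢ | A·ȳᵢ
rectangular body | 28500.00 | 95.00 | 75.00 | 2707500.00 | 2137500.00
semicircular top | 14176.44 | 95.00 | 190.32 | 1346761.50 | 2698048.86
triangular fin | 4225.00 | 211.67 | 43.33 | 894291.67 | 183083.33
hole | -2827.43 | 92.00 | 68.00 | -260123.87 | -192265.47
Σ | 44074.00 |  |  | 4688429.30 | 4826366.72
x_c = 4688429.30 / 44074.00 = 106.38 mm
y_c = 4826366.72 / 44074.00 = 109.51 mm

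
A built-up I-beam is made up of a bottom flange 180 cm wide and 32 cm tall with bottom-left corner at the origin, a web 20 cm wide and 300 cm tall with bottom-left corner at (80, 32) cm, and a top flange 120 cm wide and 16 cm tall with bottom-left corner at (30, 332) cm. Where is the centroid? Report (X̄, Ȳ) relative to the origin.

X̄ = 90.00 cm, Ȳ = 134.28 cm

Part | A | x̄ᵢ | ȳᵢ | A·x̄ᵢ | A·ȳᵢ
bottom flange | 5760.00 | 90.00 | 16.00 | 518400.00 | 92160.00
web | 6000.00 | 90.00 | 182.00 | 540000.00 | 1092000.00
top flange | 1920.00 | 90.00 | 340.00 | 172800.00 | 652800.00
Σ | 13680.00 |  |  | 1231200.00 | 1836960.00
X̄ = 1231200.00 / 13680.00 = 90.00 cm
Ȳ = 1836960.00 / 13680.00 = 134.28 cm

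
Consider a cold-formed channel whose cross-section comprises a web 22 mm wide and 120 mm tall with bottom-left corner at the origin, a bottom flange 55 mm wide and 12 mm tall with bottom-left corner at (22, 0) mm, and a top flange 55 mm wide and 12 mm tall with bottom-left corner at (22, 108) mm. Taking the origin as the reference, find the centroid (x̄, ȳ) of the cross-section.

x̄ = 23.83 mm, ȳ = 60.00 mm

web: A = 22 × 120 = 2640.00, centroid at (11.00, 60.00).
bottom flange: A = 55 × 12 = 660.00, centroid at (49.50, 6.00).
top flange: A = 55 × 12 = 660.00, centroid at (49.50, 114.00).
ΣA = 3960.00 mm², ΣAx̄ = 94380.00 mm³, ΣAȳ = 237600.00 mm³.
x̄ = 94380.00/3960.00 = 23.83 mm; ȳ = 237600.00/3960.00 = 60.00 mm.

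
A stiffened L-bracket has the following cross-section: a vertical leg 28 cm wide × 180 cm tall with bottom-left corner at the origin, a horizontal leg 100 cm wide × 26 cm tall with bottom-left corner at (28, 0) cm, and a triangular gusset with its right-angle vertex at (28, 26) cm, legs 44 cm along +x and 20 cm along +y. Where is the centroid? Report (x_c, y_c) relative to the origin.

x_c = 36.16 cm, y_c = 62.10 cm

vertical leg: A = 28 × 180 = 5040.00, centroid at (14.00, 90.00).
horizontal leg: A = 100 × 26 = 2600.00, centroid at (78.00, 13.00).
gusset: A = ½·44·20 = 440.00, centroid at (42.67, 32.67).
ΣA = 8080.00 cm², ΣAx_c = 292133.33 cm³, ΣAy_c = 501773.33 cm³.
x_c = 292133.33/8080.00 = 36.16 cm; y_c = 501773.33/8080.00 = 62.10 cm.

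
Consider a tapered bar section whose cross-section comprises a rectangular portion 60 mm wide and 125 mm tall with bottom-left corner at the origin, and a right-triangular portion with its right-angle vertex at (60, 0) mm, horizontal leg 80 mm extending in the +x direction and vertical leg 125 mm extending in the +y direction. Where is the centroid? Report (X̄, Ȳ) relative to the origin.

X̄ = 52.67 mm, Ȳ = 54.17 mm

rectangular portion: A = 60 × 125 = 7500.00, centroid at (30.00, 62.50).
triangular portion: A = ½·80·125 = 5000.00, centroid at (86.67, 41.67).
ΣA = 12500.00 mm², ΣAX̄ = 658333.33 mm³, ΣAȲ = 677083.33 mm³.
X̄ = 658333.33/12500.00 = 52.67 mm; Ȳ = 677083.33/12500.00 = 54.17 mm.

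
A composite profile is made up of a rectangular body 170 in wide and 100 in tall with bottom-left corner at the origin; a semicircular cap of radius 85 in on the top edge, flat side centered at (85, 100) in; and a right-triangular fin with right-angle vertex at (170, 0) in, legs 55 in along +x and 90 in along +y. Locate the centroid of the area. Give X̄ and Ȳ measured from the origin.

rectangular body: A = 170 × 100 = 17000.00, centroid at (85.00, 50.00).
semicircular top: A = ½π·85² = 11349.00, centroid at (85.00, 136.08).
triangular fin: A = ½·55·90 = 2475.00, centroid at (188.33, 30.00).
ΣA = 30824.00 in², ΣAX̄ = 2875790.29 in³, ΣAȲ = 2468567.01 in³.
X̄ = 2875790.29/30824.00 = 93.30 in; Ȳ = 2468567.01/30824.00 = 80.09 in.

X̄ = 93.30 in, Ȳ = 80.09 in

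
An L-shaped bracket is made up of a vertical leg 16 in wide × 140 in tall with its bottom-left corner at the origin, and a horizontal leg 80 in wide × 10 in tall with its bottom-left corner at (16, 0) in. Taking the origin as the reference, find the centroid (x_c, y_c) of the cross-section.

vertical leg: A = 16 × 140 = 2240.00, centroid at (8.00, 70.00).
horizontal leg: A = 80 × 10 = 800.00, centroid at (56.00, 5.00).
ΣA = 3040.00 in²
ΣAx_c = (2240.00)(8.00) + (800.00)(56.00) = 62720.00 in³
ΣAy_c = (2240.00)(70.00) + (800.00)(5.00) = 160800.00 in³
x_c = 62720.00 / 3040.00 = 20.63 in
y_c = 160800.00 / 3040.00 = 52.89 in

x_c = 20.63 in, y_c = 52.89 in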